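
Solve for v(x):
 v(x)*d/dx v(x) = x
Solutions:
 v(x) = -sqrt(C1 + x^2)
 v(x) = sqrt(C1 + x^2)


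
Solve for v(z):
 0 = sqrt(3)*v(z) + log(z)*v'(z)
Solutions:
 v(z) = C1*exp(-sqrt(3)*li(z))


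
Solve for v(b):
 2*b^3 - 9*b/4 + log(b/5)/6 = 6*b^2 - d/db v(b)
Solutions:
 v(b) = C1 - b^4/2 + 2*b^3 + 9*b^2/8 - b*log(b)/6 + b/6 + b*log(5)/6


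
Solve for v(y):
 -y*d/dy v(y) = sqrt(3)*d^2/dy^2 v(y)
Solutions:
 v(y) = C1 + C2*erf(sqrt(2)*3^(3/4)*y/6)


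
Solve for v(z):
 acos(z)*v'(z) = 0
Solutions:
 v(z) = C1


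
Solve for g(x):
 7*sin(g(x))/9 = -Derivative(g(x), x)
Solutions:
 7*x/9 + log(cos(g(x)) - 1)/2 - log(cos(g(x)) + 1)/2 = C1


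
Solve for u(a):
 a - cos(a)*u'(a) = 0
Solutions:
 u(a) = C1 + Integral(a/cos(a), a)


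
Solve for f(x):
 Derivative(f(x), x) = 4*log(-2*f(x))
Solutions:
 -Integral(1/(log(-_y) + log(2)), (_y, f(x)))/4 = C1 - x


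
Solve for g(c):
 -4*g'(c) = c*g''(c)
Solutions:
 g(c) = C1 + C2/c^3


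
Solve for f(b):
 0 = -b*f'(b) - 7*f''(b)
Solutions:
 f(b) = C1 + C2*erf(sqrt(14)*b/14)


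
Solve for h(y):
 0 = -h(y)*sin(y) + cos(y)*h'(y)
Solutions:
 h(y) = C1/cos(y)


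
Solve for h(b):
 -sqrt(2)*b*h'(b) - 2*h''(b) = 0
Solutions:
 h(b) = C1 + C2*erf(2^(1/4)*b/2)


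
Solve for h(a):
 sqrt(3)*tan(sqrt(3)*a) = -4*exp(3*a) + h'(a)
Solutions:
 h(a) = C1 + 4*exp(3*a)/3 - log(cos(sqrt(3)*a))


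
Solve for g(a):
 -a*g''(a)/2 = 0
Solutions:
 g(a) = C1 + C2*a


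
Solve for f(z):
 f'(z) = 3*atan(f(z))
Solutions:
 Integral(1/atan(_y), (_y, f(z))) = C1 + 3*z


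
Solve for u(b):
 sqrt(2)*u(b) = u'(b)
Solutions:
 u(b) = C1*exp(sqrt(2)*b)


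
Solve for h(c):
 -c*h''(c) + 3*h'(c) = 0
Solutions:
 h(c) = C1 + C2*c^4


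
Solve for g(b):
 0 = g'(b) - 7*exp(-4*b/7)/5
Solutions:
 g(b) = C1 - 49*exp(-4*b/7)/20


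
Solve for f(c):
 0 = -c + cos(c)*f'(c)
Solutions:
 f(c) = C1 + Integral(c/cos(c), c)


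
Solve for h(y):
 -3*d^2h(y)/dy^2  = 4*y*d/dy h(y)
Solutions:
 h(y) = C1 + C2*erf(sqrt(6)*y/3)


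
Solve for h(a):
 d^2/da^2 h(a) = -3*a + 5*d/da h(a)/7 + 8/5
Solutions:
 h(a) = C1 + C2*exp(5*a/7) + 21*a^2/10 + 91*a/25


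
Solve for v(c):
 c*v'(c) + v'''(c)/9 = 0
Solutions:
 v(c) = C1 + Integral(C2*airyai(-3^(2/3)*c) + C3*airybi(-3^(2/3)*c), c)


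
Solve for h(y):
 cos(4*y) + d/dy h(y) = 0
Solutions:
 h(y) = C1 - sin(4*y)/4


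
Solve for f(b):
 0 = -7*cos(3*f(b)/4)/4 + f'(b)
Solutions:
 -7*b/4 - 2*log(sin(3*f(b)/4) - 1)/3 + 2*log(sin(3*f(b)/4) + 1)/3 = C1


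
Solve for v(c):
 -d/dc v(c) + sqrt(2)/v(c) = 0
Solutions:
 v(c) = -sqrt(C1 + 2*sqrt(2)*c)
 v(c) = sqrt(C1 + 2*sqrt(2)*c)


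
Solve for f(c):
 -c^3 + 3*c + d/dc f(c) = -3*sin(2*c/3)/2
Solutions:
 f(c) = C1 + c^4/4 - 3*c^2/2 + 9*cos(2*c/3)/4


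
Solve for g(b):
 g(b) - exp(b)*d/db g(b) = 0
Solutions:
 g(b) = C1*exp(-exp(-b))


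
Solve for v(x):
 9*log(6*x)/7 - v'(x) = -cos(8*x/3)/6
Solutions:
 v(x) = C1 + 9*x*log(x)/7 - 9*x/7 + 9*x*log(6)/7 + sin(8*x/3)/16


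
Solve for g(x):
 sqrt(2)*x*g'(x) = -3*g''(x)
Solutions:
 g(x) = C1 + C2*erf(2^(3/4)*sqrt(3)*x/6)


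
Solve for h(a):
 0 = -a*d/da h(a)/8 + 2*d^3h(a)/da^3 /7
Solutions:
 h(a) = C1 + Integral(C2*airyai(2^(2/3)*7^(1/3)*a/4) + C3*airybi(2^(2/3)*7^(1/3)*a/4), a)


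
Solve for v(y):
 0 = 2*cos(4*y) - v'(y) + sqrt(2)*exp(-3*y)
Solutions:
 v(y) = C1 + sin(4*y)/2 - sqrt(2)*exp(-3*y)/3


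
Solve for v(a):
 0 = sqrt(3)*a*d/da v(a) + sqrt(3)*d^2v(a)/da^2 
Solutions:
 v(a) = C1 + C2*erf(sqrt(2)*a/2)


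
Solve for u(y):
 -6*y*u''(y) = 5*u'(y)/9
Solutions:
 u(y) = C1 + C2*y^(49/54)


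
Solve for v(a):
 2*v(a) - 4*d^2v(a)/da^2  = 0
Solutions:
 v(a) = C1*exp(-sqrt(2)*a/2) + C2*exp(sqrt(2)*a/2)


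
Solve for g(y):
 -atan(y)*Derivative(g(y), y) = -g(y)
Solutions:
 g(y) = C1*exp(Integral(1/atan(y), y))


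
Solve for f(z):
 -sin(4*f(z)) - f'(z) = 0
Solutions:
 f(z) = -acos((-C1 - exp(8*z))/(C1 - exp(8*z)))/4 + pi/2
 f(z) = acos((-C1 - exp(8*z))/(C1 - exp(8*z)))/4


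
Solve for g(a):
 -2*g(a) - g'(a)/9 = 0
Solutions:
 g(a) = C1*exp(-18*a)


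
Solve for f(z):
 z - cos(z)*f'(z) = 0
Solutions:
 f(z) = C1 + Integral(z/cos(z), z)


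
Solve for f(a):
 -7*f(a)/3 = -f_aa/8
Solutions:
 f(a) = C1*exp(-2*sqrt(42)*a/3) + C2*exp(2*sqrt(42)*a/3)


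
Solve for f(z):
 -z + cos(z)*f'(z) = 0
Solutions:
 f(z) = C1 + Integral(z/cos(z), z)


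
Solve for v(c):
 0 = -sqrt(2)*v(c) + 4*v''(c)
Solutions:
 v(c) = C1*exp(-2^(1/4)*c/2) + C2*exp(2^(1/4)*c/2)


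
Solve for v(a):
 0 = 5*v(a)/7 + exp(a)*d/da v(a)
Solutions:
 v(a) = C1*exp(5*exp(-a)/7)


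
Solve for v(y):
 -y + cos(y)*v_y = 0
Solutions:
 v(y) = C1 + Integral(y/cos(y), y)


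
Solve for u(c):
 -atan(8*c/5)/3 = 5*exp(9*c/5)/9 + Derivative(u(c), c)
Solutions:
 u(c) = C1 - c*atan(8*c/5)/3 - 25*exp(9*c/5)/81 + 5*log(64*c^2 + 25)/48


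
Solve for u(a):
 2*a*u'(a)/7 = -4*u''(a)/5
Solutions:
 u(a) = C1 + C2*erf(sqrt(35)*a/14)


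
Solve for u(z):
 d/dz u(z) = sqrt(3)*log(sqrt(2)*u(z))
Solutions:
 -2*sqrt(3)*Integral(1/(2*log(_y) + log(2)), (_y, u(z)))/3 = C1 - z


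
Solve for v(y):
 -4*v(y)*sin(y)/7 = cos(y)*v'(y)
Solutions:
 v(y) = C1*cos(y)^(4/7)


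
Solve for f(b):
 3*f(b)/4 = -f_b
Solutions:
 f(b) = C1*exp(-3*b/4)


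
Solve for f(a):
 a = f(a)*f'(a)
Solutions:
 f(a) = -sqrt(C1 + a^2)
 f(a) = sqrt(C1 + a^2)


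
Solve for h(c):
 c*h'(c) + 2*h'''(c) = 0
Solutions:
 h(c) = C1 + Integral(C2*airyai(-2^(2/3)*c/2) + C3*airybi(-2^(2/3)*c/2), c)


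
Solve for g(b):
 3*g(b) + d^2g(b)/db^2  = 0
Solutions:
 g(b) = C1*sin(sqrt(3)*b) + C2*cos(sqrt(3)*b)


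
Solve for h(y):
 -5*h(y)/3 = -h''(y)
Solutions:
 h(y) = C1*exp(-sqrt(15)*y/3) + C2*exp(sqrt(15)*y/3)


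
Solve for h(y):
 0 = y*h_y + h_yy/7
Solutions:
 h(y) = C1 + C2*erf(sqrt(14)*y/2)


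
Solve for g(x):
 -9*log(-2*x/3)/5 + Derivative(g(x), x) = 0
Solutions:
 g(x) = C1 + 9*x*log(-x)/5 + 9*x*(-log(3) - 1 + log(2))/5


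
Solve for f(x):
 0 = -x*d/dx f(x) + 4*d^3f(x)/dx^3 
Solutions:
 f(x) = C1 + Integral(C2*airyai(2^(1/3)*x/2) + C3*airybi(2^(1/3)*x/2), x)


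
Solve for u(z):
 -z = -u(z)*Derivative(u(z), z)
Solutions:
 u(z) = -sqrt(C1 + z^2)
 u(z) = sqrt(C1 + z^2)


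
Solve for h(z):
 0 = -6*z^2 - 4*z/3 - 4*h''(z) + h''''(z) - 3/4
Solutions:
 h(z) = C1 + C2*z + C3*exp(-2*z) + C4*exp(2*z) - z^4/8 - z^3/18 - 15*z^2/32


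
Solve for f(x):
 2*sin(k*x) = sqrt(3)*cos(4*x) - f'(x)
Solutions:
 f(x) = C1 + sqrt(3)*sin(4*x)/4 + 2*cos(k*x)/k


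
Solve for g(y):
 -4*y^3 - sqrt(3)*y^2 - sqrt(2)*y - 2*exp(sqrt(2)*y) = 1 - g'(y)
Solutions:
 g(y) = C1 + y^4 + sqrt(3)*y^3/3 + sqrt(2)*y^2/2 + y + sqrt(2)*exp(sqrt(2)*y)


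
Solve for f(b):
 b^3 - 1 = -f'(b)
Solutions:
 f(b) = C1 - b^4/4 + b


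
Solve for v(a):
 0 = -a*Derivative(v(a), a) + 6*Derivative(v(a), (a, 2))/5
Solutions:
 v(a) = C1 + C2*erfi(sqrt(15)*a/6)


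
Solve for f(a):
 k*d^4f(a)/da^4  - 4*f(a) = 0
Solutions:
 f(a) = C1*exp(-sqrt(2)*a*(1/k)^(1/4)) + C2*exp(sqrt(2)*a*(1/k)^(1/4)) + C3*exp(-sqrt(2)*I*a*(1/k)^(1/4)) + C4*exp(sqrt(2)*I*a*(1/k)^(1/4))


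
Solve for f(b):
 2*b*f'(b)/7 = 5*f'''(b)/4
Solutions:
 f(b) = C1 + Integral(C2*airyai(2*35^(2/3)*b/35) + C3*airybi(2*35^(2/3)*b/35), b)


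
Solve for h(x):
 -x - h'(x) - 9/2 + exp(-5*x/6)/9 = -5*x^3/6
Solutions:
 h(x) = C1 + 5*x^4/24 - x^2/2 - 9*x/2 - 2*exp(-5*x/6)/15


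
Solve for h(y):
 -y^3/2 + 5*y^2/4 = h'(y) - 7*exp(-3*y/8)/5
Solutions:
 h(y) = C1 - y^4/8 + 5*y^3/12 - 56*exp(-3*y/8)/15


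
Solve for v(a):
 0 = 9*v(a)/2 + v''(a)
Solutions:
 v(a) = C1*sin(3*sqrt(2)*a/2) + C2*cos(3*sqrt(2)*a/2)


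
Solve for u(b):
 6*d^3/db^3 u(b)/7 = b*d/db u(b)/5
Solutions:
 u(b) = C1 + Integral(C2*airyai(30^(2/3)*7^(1/3)*b/30) + C3*airybi(30^(2/3)*7^(1/3)*b/30), b)


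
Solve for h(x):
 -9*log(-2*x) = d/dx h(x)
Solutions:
 h(x) = C1 - 9*x*log(-x) + 9*x*(1 - log(2))


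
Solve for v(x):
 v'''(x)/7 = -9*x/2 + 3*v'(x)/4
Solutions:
 v(x) = C1 + C2*exp(-sqrt(21)*x/2) + C3*exp(sqrt(21)*x/2) + 3*x^2


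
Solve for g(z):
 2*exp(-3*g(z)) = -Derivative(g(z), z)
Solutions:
 g(z) = log(C1 - 6*z)/3
 g(z) = log((-3^(1/3) - 3^(5/6)*I)*(C1 - 2*z)^(1/3)/2)
 g(z) = log((-3^(1/3) + 3^(5/6)*I)*(C1 - 2*z)^(1/3)/2)


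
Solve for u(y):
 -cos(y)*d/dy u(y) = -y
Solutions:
 u(y) = C1 + Integral(y/cos(y), y)


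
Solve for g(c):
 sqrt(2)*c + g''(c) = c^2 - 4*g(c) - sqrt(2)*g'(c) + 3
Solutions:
 g(c) = c^2/4 - 3*sqrt(2)*c/8 + (C1*sin(sqrt(14)*c/2) + C2*cos(sqrt(14)*c/2))*exp(-sqrt(2)*c/2) + 13/16


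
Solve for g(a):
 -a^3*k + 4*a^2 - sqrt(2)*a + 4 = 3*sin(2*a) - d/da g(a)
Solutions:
 g(a) = C1 + a^4*k/4 - 4*a^3/3 + sqrt(2)*a^2/2 - 4*a - 3*cos(2*a)/2


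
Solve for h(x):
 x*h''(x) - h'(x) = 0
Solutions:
 h(x) = C1 + C2*x^2


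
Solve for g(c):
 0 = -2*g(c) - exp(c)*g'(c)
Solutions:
 g(c) = C1*exp(2*exp(-c))


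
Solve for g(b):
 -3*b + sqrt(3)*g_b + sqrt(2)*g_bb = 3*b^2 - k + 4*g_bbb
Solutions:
 g(b) = C1 + C2*exp(sqrt(2)*b*(1 - sqrt(1 + 8*sqrt(3)))/8) + C3*exp(sqrt(2)*b*(1 + sqrt(1 + 8*sqrt(3)))/8) + sqrt(3)*b^3/3 - sqrt(2)*b^2 + sqrt(3)*b^2/2 - sqrt(3)*b*k/3 - sqrt(2)*b + 4*sqrt(3)*b/3 + 8*b


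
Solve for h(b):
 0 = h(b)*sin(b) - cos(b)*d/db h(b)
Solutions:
 h(b) = C1/cos(b)


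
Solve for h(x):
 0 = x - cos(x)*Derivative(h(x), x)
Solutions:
 h(x) = C1 + Integral(x/cos(x), x)


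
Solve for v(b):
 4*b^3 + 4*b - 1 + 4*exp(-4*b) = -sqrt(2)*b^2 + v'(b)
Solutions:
 v(b) = C1 + b^4 + sqrt(2)*b^3/3 + 2*b^2 - b - exp(-4*b)


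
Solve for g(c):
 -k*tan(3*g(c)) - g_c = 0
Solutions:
 g(c) = -asin(C1*exp(-3*c*k))/3 + pi/3
 g(c) = asin(C1*exp(-3*c*k))/3


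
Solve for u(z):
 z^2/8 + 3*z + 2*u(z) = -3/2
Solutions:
 u(z) = -z^2/16 - 3*z/2 - 3/4


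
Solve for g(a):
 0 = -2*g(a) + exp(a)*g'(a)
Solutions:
 g(a) = C1*exp(-2*exp(-a))


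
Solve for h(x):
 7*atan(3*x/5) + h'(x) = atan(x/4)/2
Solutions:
 h(x) = C1 + x*atan(x/4)/2 - 7*x*atan(3*x/5) - log(x^2 + 16) + 35*log(9*x^2 + 25)/6


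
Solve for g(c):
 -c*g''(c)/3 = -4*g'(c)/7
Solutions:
 g(c) = C1 + C2*c^(19/7)


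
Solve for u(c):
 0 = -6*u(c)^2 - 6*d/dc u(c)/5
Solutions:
 u(c) = 1/(C1 + 5*c)


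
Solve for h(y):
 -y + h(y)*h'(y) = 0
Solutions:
 h(y) = -sqrt(C1 + y^2)
 h(y) = sqrt(C1 + y^2)


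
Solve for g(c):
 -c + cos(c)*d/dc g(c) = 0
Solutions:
 g(c) = C1 + Integral(c/cos(c), c)


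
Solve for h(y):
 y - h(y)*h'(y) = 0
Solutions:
 h(y) = -sqrt(C1 + y^2)
 h(y) = sqrt(C1 + y^2)


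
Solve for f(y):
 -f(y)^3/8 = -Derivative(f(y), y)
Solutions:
 f(y) = -2*sqrt(-1/(C1 + y))
 f(y) = 2*sqrt(-1/(C1 + y))


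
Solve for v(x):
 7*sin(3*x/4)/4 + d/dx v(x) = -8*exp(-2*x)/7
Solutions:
 v(x) = C1 + 7*cos(3*x/4)/3 + 4*exp(-2*x)/7


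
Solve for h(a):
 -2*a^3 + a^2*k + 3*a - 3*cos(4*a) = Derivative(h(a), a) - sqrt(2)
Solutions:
 h(a) = C1 - a^4/2 + a^3*k/3 + 3*a^2/2 + sqrt(2)*a - 3*sin(4*a)/4


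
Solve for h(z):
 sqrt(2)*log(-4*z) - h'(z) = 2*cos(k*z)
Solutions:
 h(z) = C1 + sqrt(2)*z*(log(-z) - 1) + 2*sqrt(2)*z*log(2) - 2*Piecewise((sin(k*z)/k, Ne(k, 0)), (z, True))


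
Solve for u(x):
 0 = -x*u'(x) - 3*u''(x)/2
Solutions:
 u(x) = C1 + C2*erf(sqrt(3)*x/3)


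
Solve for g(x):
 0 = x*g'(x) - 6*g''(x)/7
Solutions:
 g(x) = C1 + C2*erfi(sqrt(21)*x/6)


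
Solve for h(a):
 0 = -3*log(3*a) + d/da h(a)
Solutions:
 h(a) = C1 + 3*a*log(a) - 3*a + a*log(27)


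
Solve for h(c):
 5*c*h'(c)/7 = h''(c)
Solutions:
 h(c) = C1 + C2*erfi(sqrt(70)*c/14)


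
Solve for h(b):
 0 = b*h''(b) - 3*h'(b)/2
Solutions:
 h(b) = C1 + C2*b^(5/2)


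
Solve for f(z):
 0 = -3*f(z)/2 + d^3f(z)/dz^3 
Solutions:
 f(z) = C3*exp(2^(2/3)*3^(1/3)*z/2) + (C1*sin(2^(2/3)*3^(5/6)*z/4) + C2*cos(2^(2/3)*3^(5/6)*z/4))*exp(-2^(2/3)*3^(1/3)*z/4)


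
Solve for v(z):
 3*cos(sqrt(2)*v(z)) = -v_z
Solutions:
 v(z) = sqrt(2)*(pi - asin((exp(2*sqrt(2)*C1) + exp(6*sqrt(2)*z))/(exp(2*sqrt(2)*C1) - exp(6*sqrt(2)*z))))/2
 v(z) = sqrt(2)*asin((exp(2*sqrt(2)*C1) + exp(6*sqrt(2)*z))/(exp(2*sqrt(2)*C1) - exp(6*sqrt(2)*z)))/2


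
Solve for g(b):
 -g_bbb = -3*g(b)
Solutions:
 g(b) = C3*exp(3^(1/3)*b) + (C1*sin(3^(5/6)*b/2) + C2*cos(3^(5/6)*b/2))*exp(-3^(1/3)*b/2)


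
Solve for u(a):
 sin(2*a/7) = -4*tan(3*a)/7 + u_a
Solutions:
 u(a) = C1 - 4*log(cos(3*a))/21 - 7*cos(2*a/7)/2


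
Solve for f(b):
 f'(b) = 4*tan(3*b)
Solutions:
 f(b) = C1 - 4*log(cos(3*b))/3


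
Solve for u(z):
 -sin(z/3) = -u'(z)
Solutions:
 u(z) = C1 - 3*cos(z/3)


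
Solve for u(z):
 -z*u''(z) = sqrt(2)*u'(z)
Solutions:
 u(z) = C1 + C2*z^(1 - sqrt(2))


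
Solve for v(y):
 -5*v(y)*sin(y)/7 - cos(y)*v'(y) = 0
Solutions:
 v(y) = C1*cos(y)^(5/7)


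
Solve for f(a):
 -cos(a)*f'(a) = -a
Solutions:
 f(a) = C1 + Integral(a/cos(a), a)


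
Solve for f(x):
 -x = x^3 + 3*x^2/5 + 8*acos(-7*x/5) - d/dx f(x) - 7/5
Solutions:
 f(x) = C1 + x^4/4 + x^3/5 + x^2/2 + 8*x*acos(-7*x/5) - 7*x/5 + 8*sqrt(25 - 49*x^2)/7


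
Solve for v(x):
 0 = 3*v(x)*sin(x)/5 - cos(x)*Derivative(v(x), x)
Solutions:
 v(x) = C1/cos(x)^(3/5)


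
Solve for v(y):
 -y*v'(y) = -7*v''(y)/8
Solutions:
 v(y) = C1 + C2*erfi(2*sqrt(7)*y/7)


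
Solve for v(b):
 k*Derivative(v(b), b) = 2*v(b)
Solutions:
 v(b) = C1*exp(2*b/k)


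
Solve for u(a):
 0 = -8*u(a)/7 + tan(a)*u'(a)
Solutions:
 u(a) = C1*sin(a)^(8/7)


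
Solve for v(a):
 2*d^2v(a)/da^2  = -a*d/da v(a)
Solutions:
 v(a) = C1 + C2*erf(a/2)


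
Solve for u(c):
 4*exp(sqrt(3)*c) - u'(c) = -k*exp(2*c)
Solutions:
 u(c) = C1 + k*exp(2*c)/2 + 4*sqrt(3)*exp(sqrt(3)*c)/3


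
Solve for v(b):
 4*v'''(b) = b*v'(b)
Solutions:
 v(b) = C1 + Integral(C2*airyai(2^(1/3)*b/2) + C3*airybi(2^(1/3)*b/2), b)


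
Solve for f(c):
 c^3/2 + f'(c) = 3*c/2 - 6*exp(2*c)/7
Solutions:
 f(c) = C1 - c^4/8 + 3*c^2/4 - 3*exp(2*c)/7


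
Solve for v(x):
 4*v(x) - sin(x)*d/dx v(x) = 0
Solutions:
 v(x) = C1*(cos(x)^2 - 2*cos(x) + 1)/(cos(x)^2 + 2*cos(x) + 1)


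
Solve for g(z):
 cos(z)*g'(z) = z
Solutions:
 g(z) = C1 + Integral(z/cos(z), z)


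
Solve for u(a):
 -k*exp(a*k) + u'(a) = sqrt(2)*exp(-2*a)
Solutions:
 u(a) = C1 + exp(a*k) - sqrt(2)*exp(-2*a)/2


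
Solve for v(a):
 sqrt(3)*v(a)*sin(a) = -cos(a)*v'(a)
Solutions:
 v(a) = C1*cos(a)^(sqrt(3))


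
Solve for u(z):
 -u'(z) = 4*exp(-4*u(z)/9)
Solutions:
 u(z) = 9*log(-I*(C1 - 16*z/9)^(1/4))
 u(z) = 9*log(I*(C1 - 16*z/9)^(1/4))
 u(z) = 9*log(-(C1 - 16*z/9)^(1/4))
 u(z) = 9*log(C1 - 16*z/9)/4


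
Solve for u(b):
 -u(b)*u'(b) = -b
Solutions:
 u(b) = -sqrt(C1 + b^2)
 u(b) = sqrt(C1 + b^2)


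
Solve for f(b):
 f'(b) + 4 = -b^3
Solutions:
 f(b) = C1 - b^4/4 - 4*b


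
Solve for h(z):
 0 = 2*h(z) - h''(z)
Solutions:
 h(z) = C1*exp(-sqrt(2)*z) + C2*exp(sqrt(2)*z)


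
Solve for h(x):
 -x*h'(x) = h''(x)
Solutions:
 h(x) = C1 + C2*erf(sqrt(2)*x/2)


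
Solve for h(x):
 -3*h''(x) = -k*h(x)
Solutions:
 h(x) = C1*exp(-sqrt(3)*sqrt(k)*x/3) + C2*exp(sqrt(3)*sqrt(k)*x/3)


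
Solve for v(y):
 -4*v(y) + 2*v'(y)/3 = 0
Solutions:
 v(y) = C1*exp(6*y)


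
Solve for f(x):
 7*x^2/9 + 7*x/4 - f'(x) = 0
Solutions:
 f(x) = C1 + 7*x^3/27 + 7*x^2/8


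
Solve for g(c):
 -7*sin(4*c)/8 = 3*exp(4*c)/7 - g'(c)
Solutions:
 g(c) = C1 + 3*exp(4*c)/28 - 7*cos(4*c)/32


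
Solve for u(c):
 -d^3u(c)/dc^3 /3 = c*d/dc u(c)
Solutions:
 u(c) = C1 + Integral(C2*airyai(-3^(1/3)*c) + C3*airybi(-3^(1/3)*c), c)


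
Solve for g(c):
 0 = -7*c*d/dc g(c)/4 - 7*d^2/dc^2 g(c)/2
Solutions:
 g(c) = C1 + C2*erf(c/2)


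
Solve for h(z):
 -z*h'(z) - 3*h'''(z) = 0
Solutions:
 h(z) = C1 + Integral(C2*airyai(-3^(2/3)*z/3) + C3*airybi(-3^(2/3)*z/3), z)


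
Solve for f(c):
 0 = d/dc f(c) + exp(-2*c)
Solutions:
 f(c) = C1 + exp(-2*c)/2


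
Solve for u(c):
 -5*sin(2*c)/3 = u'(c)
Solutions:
 u(c) = C1 + 5*cos(2*c)/6


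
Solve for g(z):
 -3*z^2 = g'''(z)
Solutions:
 g(z) = C1 + C2*z + C3*z^2 - z^5/20


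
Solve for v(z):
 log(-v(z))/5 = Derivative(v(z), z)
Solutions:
 -li(-v(z)) = C1 + z/5


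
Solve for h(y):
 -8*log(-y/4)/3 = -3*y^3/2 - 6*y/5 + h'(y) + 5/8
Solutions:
 h(y) = C1 + 3*y^4/8 + 3*y^2/5 - 8*y*log(-y)/3 + y*(49 + 128*log(2))/24


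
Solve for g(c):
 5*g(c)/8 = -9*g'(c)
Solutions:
 g(c) = C1*exp(-5*c/72)


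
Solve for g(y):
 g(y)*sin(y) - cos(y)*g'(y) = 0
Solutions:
 g(y) = C1/cos(y)


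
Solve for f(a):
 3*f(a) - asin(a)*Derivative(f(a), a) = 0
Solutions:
 f(a) = C1*exp(3*Integral(1/asin(a), a))


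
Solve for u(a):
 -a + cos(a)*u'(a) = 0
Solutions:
 u(a) = C1 + Integral(a/cos(a), a)


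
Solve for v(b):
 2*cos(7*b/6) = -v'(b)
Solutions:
 v(b) = C1 - 12*sin(7*b/6)/7


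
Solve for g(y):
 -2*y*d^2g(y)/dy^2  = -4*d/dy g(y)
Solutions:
 g(y) = C1 + C2*y^3


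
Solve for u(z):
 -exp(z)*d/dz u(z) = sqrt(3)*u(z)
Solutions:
 u(z) = C1*exp(sqrt(3)*exp(-z))


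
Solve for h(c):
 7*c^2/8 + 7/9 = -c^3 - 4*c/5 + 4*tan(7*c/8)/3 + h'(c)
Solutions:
 h(c) = C1 + c^4/4 + 7*c^3/24 + 2*c^2/5 + 7*c/9 + 32*log(cos(7*c/8))/21


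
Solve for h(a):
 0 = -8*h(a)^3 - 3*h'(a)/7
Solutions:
 h(a) = -sqrt(6)*sqrt(-1/(C1 - 56*a))/2
 h(a) = sqrt(6)*sqrt(-1/(C1 - 56*a))/2


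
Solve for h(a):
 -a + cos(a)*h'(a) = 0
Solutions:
 h(a) = C1 + Integral(a/cos(a), a)


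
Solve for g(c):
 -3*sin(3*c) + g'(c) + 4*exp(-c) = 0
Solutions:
 g(c) = C1 - cos(3*c) + 4*exp(-c)


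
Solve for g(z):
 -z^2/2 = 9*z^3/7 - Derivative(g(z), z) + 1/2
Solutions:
 g(z) = C1 + 9*z^4/28 + z^3/6 + z/2


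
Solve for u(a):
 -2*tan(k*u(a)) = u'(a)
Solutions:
 u(a) = Piecewise((-asin(exp(C1*k - 2*a*k))/k + pi/k, Ne(k, 0)), (nan, True))
 u(a) = Piecewise((asin(exp(C1*k - 2*a*k))/k, Ne(k, 0)), (nan, True))


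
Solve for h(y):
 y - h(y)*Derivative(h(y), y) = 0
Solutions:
 h(y) = -sqrt(C1 + y^2)
 h(y) = sqrt(C1 + y^2)


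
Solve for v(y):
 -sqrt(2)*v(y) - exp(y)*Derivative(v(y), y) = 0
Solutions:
 v(y) = C1*exp(sqrt(2)*exp(-y))


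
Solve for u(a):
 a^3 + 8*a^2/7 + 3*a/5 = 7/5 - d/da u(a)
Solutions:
 u(a) = C1 - a^4/4 - 8*a^3/21 - 3*a^2/10 + 7*a/5


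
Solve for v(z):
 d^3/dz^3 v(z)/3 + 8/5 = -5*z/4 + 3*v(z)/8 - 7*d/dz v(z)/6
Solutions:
 v(z) = C1*exp(-z*(-28*18^(1/3)/(81 + sqrt(39489))^(1/3) + 12^(1/3)*(81 + sqrt(39489))^(1/3))/24)*sin(2^(1/3)*3^(1/6)*z*(84/(81 + sqrt(39489))^(1/3) + 2^(1/3)*3^(2/3)*(81 + sqrt(39489))^(1/3))/24) + C2*exp(-z*(-28*18^(1/3)/(81 + sqrt(39489))^(1/3) + 12^(1/3)*(81 + sqrt(39489))^(1/3))/24)*cos(2^(1/3)*3^(1/6)*z*(84/(81 + sqrt(39489))^(1/3) + 2^(1/3)*3^(2/3)*(81 + sqrt(39489))^(1/3))/24) + C3*exp(z*(-28*18^(1/3)/(81 + sqrt(39489))^(1/3) + 12^(1/3)*(81 + sqrt(39489))^(1/3))/12) + 10*z/3 + 1976/135


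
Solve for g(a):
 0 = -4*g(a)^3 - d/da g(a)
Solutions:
 g(a) = -sqrt(2)*sqrt(-1/(C1 - 4*a))/2
 g(a) = sqrt(2)*sqrt(-1/(C1 - 4*a))/2


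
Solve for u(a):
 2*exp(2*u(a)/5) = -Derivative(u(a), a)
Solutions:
 u(a) = 5*log(-sqrt(-1/(C1 - 2*a))) - 5*log(2) + 5*log(10)/2
 u(a) = 5*log(-1/(C1 - 2*a))/2 - 5*log(2) + 5*log(10)/2


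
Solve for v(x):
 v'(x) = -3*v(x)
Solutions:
 v(x) = C1*exp(-3*x)


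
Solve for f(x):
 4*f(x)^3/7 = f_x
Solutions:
 f(x) = -sqrt(14)*sqrt(-1/(C1 + 4*x))/2
 f(x) = sqrt(14)*sqrt(-1/(C1 + 4*x))/2


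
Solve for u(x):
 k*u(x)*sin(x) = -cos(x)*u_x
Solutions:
 u(x) = C1*exp(k*log(cos(x)))


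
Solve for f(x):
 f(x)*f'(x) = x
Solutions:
 f(x) = -sqrt(C1 + x^2)
 f(x) = sqrt(C1 + x^2)


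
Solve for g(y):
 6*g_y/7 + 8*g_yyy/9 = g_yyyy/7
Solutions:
 g(y) = C1 + C2*exp(y*(-(243*sqrt(410281) + 234665)^(1/3) - 3136/(243*sqrt(410281) + 234665)^(1/3) + 112)/54)*sin(sqrt(3)*y*(-(243*sqrt(410281) + 234665)^(1/3) + 3136/(243*sqrt(410281) + 234665)^(1/3))/54) + C3*exp(y*(-(243*sqrt(410281) + 234665)^(1/3) - 3136/(243*sqrt(410281) + 234665)^(1/3) + 112)/54)*cos(sqrt(3)*y*(-(243*sqrt(410281) + 234665)^(1/3) + 3136/(243*sqrt(410281) + 234665)^(1/3))/54) + C4*exp(y*(3136/(243*sqrt(410281) + 234665)^(1/3) + 56 + (243*sqrt(410281) + 234665)^(1/3))/27)


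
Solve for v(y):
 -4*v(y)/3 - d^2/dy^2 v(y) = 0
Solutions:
 v(y) = C1*sin(2*sqrt(3)*y/3) + C2*cos(2*sqrt(3)*y/3)


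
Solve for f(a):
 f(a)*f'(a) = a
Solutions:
 f(a) = -sqrt(C1 + a^2)
 f(a) = sqrt(C1 + a^2)


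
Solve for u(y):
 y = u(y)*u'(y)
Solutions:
 u(y) = -sqrt(C1 + y^2)
 u(y) = sqrt(C1 + y^2)


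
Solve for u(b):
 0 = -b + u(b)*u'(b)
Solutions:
 u(b) = -sqrt(C1 + b^2)
 u(b) = sqrt(C1 + b^2)


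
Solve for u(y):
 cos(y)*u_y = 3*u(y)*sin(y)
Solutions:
 u(y) = C1/cos(y)^3


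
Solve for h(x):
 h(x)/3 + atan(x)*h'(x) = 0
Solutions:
 h(x) = C1*exp(-Integral(1/atan(x), x)/3)


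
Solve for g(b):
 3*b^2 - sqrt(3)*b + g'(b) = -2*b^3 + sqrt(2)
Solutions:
 g(b) = C1 - b^4/2 - b^3 + sqrt(3)*b^2/2 + sqrt(2)*b


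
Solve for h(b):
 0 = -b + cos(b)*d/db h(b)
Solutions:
 h(b) = C1 + Integral(b/cos(b), b)


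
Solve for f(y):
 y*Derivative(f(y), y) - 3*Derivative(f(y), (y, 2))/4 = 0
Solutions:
 f(y) = C1 + C2*erfi(sqrt(6)*y/3)


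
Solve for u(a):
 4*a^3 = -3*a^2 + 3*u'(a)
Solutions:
 u(a) = C1 + a^4/3 + a^3/3


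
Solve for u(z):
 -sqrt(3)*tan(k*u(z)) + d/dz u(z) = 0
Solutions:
 u(z) = Piecewise((-asin(exp(C1*k + sqrt(3)*k*z))/k + pi/k, Ne(k, 0)), (nan, True))
 u(z) = Piecewise((asin(exp(C1*k + sqrt(3)*k*z))/k, Ne(k, 0)), (nan, True))


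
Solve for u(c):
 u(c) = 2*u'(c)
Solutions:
 u(c) = C1*exp(c/2)


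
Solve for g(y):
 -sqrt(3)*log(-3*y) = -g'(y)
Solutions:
 g(y) = C1 + sqrt(3)*y*log(-y) + sqrt(3)*y*(-1 + log(3))


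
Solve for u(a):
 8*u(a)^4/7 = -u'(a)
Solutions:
 u(a) = 7^(1/3)*(1/(C1 + 24*a))^(1/3)
 u(a) = 7^(1/3)*(-3^(2/3) - 3*3^(1/6)*I)*(1/(C1 + 8*a))^(1/3)/6
 u(a) = 7^(1/3)*(-3^(2/3) + 3*3^(1/6)*I)*(1/(C1 + 8*a))^(1/3)/6


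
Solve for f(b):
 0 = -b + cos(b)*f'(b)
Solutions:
 f(b) = C1 + Integral(b/cos(b), b)


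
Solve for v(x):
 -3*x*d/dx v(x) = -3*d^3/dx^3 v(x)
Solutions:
 v(x) = C1 + Integral(C2*airyai(x) + C3*airybi(x), x)


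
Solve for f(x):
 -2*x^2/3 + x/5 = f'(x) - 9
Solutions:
 f(x) = C1 - 2*x^3/9 + x^2/10 + 9*x


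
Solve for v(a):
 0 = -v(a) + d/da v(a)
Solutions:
 v(a) = C1*exp(a)


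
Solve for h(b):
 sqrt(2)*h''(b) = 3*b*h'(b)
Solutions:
 h(b) = C1 + C2*erfi(2^(1/4)*sqrt(3)*b/2)


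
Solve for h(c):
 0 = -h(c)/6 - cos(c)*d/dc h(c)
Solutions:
 h(c) = C1*(sin(c) - 1)^(1/12)/(sin(c) + 1)^(1/12)


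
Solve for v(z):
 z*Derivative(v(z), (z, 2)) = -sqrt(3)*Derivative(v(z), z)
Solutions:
 v(z) = C1 + C2*z^(1 - sqrt(3))


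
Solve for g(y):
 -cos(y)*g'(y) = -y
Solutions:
 g(y) = C1 + Integral(y/cos(y), y)


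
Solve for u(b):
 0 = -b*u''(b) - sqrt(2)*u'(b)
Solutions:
 u(b) = C1 + C2*b^(1 - sqrt(2))


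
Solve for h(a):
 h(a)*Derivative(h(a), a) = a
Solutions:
 h(a) = -sqrt(C1 + a^2)
 h(a) = sqrt(C1 + a^2)


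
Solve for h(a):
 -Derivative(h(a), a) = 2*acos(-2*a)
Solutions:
 h(a) = C1 - 2*a*acos(-2*a) - sqrt(1 - 4*a^2)


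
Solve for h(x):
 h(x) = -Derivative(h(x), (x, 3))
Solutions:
 h(x) = C3*exp(-x) + (C1*sin(sqrt(3)*x/2) + C2*cos(sqrt(3)*x/2))*exp(x/2)


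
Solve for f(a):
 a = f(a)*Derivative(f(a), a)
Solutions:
 f(a) = -sqrt(C1 + a^2)
 f(a) = sqrt(C1 + a^2)


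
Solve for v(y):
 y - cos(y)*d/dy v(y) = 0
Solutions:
 v(y) = C1 + Integral(y/cos(y), y)


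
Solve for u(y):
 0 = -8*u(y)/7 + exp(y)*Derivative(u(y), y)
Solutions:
 u(y) = C1*exp(-8*exp(-y)/7)


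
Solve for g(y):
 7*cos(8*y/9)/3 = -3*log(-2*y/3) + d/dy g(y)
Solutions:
 g(y) = C1 + 3*y*log(-y) - 3*y*log(3) - 3*y + 3*y*log(2) + 21*sin(8*y/9)/8


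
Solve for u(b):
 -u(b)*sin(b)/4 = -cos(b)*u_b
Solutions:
 u(b) = C1/cos(b)^(1/4)


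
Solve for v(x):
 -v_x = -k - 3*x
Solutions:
 v(x) = C1 + k*x + 3*x^2/2


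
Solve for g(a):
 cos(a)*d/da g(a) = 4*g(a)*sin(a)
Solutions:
 g(a) = C1/cos(a)^4


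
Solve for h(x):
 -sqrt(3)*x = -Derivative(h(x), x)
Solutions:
 h(x) = C1 + sqrt(3)*x^2/2


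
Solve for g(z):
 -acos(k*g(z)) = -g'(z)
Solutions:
 Integral(1/acos(_y*k), (_y, g(z))) = C1 + z


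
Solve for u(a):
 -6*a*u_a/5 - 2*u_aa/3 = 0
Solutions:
 u(a) = C1 + C2*erf(3*sqrt(10)*a/10)


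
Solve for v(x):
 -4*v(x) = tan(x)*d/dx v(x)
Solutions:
 v(x) = C1/sin(x)^4


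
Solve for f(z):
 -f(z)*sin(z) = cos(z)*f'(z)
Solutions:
 f(z) = C1*cos(z)


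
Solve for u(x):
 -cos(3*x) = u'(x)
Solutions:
 u(x) = C1 - sin(3*x)/3


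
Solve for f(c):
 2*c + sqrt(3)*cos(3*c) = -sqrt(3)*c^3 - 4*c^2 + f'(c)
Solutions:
 f(c) = C1 + sqrt(3)*c^4/4 + 4*c^3/3 + c^2 + sqrt(3)*sin(3*c)/3


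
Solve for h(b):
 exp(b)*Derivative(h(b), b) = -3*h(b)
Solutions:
 h(b) = C1*exp(3*exp(-b))


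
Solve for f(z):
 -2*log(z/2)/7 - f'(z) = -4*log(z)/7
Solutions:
 f(z) = C1 + 2*z*log(z)/7 - 2*z/7 + 2*z*log(2)/7


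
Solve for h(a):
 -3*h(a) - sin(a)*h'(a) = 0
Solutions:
 h(a) = C1*(cos(a) + 1)^(3/2)/(cos(a) - 1)^(3/2)


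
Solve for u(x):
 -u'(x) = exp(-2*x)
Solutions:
 u(x) = C1 + exp(-2*x)/2


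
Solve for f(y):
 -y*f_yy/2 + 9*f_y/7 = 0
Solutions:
 f(y) = C1 + C2*y^(25/7)


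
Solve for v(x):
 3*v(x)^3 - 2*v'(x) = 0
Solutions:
 v(x) = -sqrt(-1/(C1 + 3*x))
 v(x) = sqrt(-1/(C1 + 3*x))


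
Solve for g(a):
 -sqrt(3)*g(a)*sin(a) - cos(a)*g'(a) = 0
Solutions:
 g(a) = C1*cos(a)^(sqrt(3))


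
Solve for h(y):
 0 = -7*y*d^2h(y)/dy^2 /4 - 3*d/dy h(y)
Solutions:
 h(y) = C1 + C2/y^(5/7)


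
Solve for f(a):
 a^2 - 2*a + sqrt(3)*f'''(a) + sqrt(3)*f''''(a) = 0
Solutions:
 f(a) = C1 + C2*a + C3*a^2 + C4*exp(-a) - sqrt(3)*a^5/180 + sqrt(3)*a^4/18 - 2*sqrt(3)*a^3/9


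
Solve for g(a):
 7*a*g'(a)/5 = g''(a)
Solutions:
 g(a) = C1 + C2*erfi(sqrt(70)*a/10)


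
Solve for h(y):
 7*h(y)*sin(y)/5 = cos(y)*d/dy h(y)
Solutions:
 h(y) = C1/cos(y)^(7/5)


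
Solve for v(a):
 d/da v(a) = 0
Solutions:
 v(a) = C1


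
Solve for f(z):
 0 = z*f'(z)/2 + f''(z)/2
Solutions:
 f(z) = C1 + C2*erf(sqrt(2)*z/2)


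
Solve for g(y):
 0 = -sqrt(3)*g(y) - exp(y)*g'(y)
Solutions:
 g(y) = C1*exp(sqrt(3)*exp(-y))


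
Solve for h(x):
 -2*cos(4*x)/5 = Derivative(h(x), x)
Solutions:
 h(x) = C1 - sin(4*x)/10


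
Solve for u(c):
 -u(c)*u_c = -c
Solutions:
 u(c) = -sqrt(C1 + c^2)
 u(c) = sqrt(C1 + c^2)


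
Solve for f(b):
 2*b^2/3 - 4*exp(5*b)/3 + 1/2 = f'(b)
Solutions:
 f(b) = C1 + 2*b^3/9 + b/2 - 4*exp(5*b)/15


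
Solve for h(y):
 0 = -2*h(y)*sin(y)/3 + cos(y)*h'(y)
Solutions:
 h(y) = C1/cos(y)^(2/3)


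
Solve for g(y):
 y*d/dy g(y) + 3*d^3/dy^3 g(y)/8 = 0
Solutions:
 g(y) = C1 + Integral(C2*airyai(-2*3^(2/3)*y/3) + C3*airybi(-2*3^(2/3)*y/3), y)


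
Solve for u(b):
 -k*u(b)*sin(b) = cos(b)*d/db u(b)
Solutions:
 u(b) = C1*exp(k*log(cos(b)))


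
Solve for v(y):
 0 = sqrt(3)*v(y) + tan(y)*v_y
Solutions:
 v(y) = C1/sin(y)^(sqrt(3))


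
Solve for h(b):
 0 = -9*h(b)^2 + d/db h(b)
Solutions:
 h(b) = -1/(C1 + 9*b)


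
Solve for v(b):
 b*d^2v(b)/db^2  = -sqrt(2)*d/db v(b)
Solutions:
 v(b) = C1 + C2*b^(1 - sqrt(2))


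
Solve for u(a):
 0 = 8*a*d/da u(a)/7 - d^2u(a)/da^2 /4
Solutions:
 u(a) = C1 + C2*erfi(4*sqrt(7)*a/7)


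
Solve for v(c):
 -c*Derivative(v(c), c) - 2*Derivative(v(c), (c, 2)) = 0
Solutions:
 v(c) = C1 + C2*erf(c/2)


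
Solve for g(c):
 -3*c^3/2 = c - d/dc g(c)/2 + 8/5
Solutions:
 g(c) = C1 + 3*c^4/4 + c^2 + 16*c/5


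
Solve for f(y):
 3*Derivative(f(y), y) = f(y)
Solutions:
 f(y) = C1*exp(y/3)


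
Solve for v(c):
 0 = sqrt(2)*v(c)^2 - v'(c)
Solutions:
 v(c) = -1/(C1 + sqrt(2)*c)


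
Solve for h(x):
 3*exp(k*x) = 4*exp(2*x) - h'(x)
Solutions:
 h(x) = C1 + 2*exp(2*x) - 3*exp(k*x)/k


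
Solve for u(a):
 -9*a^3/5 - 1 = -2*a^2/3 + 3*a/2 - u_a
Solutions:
 u(a) = C1 + 9*a^4/20 - 2*a^3/9 + 3*a^2/4 + a


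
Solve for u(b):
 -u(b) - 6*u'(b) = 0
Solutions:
 u(b) = C1*exp(-b/6)


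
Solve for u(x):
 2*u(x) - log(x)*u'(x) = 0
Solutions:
 u(x) = C1*exp(2*li(x))


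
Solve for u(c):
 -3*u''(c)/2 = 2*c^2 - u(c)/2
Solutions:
 u(c) = C1*exp(-sqrt(3)*c/3) + C2*exp(sqrt(3)*c/3) + 4*c^2 + 24


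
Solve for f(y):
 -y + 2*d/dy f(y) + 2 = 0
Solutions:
 f(y) = C1 + y^2/4 - y


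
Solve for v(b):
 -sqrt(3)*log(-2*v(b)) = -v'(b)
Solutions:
 -sqrt(3)*Integral(1/(log(-_y) + log(2)), (_y, v(b)))/3 = C1 - b


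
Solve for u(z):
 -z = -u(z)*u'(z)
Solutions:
 u(z) = -sqrt(C1 + z^2)
 u(z) = sqrt(C1 + z^2)


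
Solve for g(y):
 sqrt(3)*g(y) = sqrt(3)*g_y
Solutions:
 g(y) = C1*exp(y)


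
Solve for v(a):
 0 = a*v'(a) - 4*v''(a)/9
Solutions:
 v(a) = C1 + C2*erfi(3*sqrt(2)*a/4)


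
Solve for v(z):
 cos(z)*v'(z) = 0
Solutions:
 v(z) = C1


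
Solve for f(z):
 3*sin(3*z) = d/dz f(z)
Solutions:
 f(z) = C1 - cos(3*z)


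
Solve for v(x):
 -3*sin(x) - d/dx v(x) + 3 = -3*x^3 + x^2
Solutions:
 v(x) = C1 + 3*x^4/4 - x^3/3 + 3*x + 3*cos(x)


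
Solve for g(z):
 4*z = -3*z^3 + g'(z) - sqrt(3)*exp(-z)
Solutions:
 g(z) = C1 + 3*z^4/4 + 2*z^2 - sqrt(3)*exp(-z)


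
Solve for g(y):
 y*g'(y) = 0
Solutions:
 g(y) = C1


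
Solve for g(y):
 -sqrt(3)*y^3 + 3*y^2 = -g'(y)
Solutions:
 g(y) = C1 + sqrt(3)*y^4/4 - y^3


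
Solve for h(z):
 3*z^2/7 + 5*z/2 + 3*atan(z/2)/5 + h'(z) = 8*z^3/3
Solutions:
 h(z) = C1 + 2*z^4/3 - z^3/7 - 5*z^2/4 - 3*z*atan(z/2)/5 + 3*log(z^2 + 4)/5


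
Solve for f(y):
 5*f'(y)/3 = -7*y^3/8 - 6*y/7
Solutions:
 f(y) = C1 - 21*y^4/160 - 9*y^2/35


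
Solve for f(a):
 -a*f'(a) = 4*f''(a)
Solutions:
 f(a) = C1 + C2*erf(sqrt(2)*a/4)


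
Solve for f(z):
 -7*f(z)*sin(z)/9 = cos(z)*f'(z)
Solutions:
 f(z) = C1*cos(z)^(7/9)


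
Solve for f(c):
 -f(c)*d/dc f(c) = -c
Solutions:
 f(c) = -sqrt(C1 + c^2)
 f(c) = sqrt(C1 + c^2)


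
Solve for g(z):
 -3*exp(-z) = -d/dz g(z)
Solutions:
 g(z) = C1 - 3*exp(-z)


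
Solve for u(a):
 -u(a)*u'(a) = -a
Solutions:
 u(a) = -sqrt(C1 + a^2)
 u(a) = sqrt(C1 + a^2)


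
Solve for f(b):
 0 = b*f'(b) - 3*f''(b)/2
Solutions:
 f(b) = C1 + C2*erfi(sqrt(3)*b/3)


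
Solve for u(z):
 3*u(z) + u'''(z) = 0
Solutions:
 u(z) = C3*exp(-3^(1/3)*z) + (C1*sin(3^(5/6)*z/2) + C2*cos(3^(5/6)*z/2))*exp(3^(1/3)*z/2)


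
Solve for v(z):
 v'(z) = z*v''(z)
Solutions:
 v(z) = C1 + C2*z^2


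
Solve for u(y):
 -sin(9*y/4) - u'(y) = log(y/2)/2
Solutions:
 u(y) = C1 - y*log(y)/2 + y*log(2)/2 + y/2 + 4*cos(9*y/4)/9


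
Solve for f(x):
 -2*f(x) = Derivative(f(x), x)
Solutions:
 f(x) = C1*exp(-2*x)


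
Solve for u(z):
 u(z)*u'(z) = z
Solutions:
 u(z) = -sqrt(C1 + z^2)
 u(z) = sqrt(C1 + z^2)


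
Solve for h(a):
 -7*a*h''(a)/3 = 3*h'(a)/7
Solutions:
 h(a) = C1 + C2*a^(40/49)


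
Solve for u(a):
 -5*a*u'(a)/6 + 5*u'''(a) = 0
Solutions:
 u(a) = C1 + Integral(C2*airyai(6^(2/3)*a/6) + C3*airybi(6^(2/3)*a/6), a)


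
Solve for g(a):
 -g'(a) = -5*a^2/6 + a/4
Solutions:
 g(a) = C1 + 5*a^3/18 - a^2/8


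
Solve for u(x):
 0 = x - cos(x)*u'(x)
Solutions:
 u(x) = C1 + Integral(x/cos(x), x)


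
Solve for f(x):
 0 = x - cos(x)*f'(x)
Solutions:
 f(x) = C1 + Integral(x/cos(x), x)


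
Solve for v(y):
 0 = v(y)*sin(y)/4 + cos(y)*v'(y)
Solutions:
 v(y) = C1*cos(y)^(1/4)


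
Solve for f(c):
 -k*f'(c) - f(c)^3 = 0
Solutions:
 f(c) = -sqrt(2)*sqrt(-k/(C1*k - c))/2
 f(c) = sqrt(2)*sqrt(-k/(C1*k - c))/2


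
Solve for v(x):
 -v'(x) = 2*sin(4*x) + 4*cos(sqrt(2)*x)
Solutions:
 v(x) = C1 - 2*sqrt(2)*sin(sqrt(2)*x) + cos(4*x)/2


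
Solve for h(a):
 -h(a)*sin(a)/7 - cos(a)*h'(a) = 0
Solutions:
 h(a) = C1*cos(a)^(1/7)


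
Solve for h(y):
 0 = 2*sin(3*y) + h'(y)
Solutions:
 h(y) = C1 + 2*cos(3*y)/3


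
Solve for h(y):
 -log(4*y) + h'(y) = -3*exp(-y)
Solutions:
 h(y) = C1 + y*log(y) + y*(-1 + 2*log(2)) + 3*exp(-y)


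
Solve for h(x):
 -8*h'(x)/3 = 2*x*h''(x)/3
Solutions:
 h(x) = C1 + C2/x^3


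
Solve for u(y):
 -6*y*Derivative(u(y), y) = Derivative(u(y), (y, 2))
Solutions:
 u(y) = C1 + C2*erf(sqrt(3)*y)


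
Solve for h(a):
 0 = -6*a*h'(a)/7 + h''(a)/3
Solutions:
 h(a) = C1 + C2*erfi(3*sqrt(7)*a/7)


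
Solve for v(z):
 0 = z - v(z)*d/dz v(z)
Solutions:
 v(z) = -sqrt(C1 + z^2)
 v(z) = sqrt(C1 + z^2)


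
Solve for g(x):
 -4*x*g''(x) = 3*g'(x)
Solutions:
 g(x) = C1 + C2*x^(1/4)


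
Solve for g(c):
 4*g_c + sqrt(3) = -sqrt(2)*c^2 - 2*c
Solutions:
 g(c) = C1 - sqrt(2)*c^3/12 - c^2/4 - sqrt(3)*c/4


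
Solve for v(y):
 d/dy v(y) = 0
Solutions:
 v(y) = C1


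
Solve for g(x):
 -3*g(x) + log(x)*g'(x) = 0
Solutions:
 g(x) = C1*exp(3*li(x))


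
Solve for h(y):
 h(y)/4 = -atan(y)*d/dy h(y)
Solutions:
 h(y) = C1*exp(-Integral(1/atan(y), y)/4)


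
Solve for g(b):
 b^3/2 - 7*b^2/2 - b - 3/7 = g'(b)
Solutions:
 g(b) = C1 + b^4/8 - 7*b^3/6 - b^2/2 - 3*b/7


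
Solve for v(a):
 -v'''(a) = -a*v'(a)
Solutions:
 v(a) = C1 + Integral(C2*airyai(a) + C3*airybi(a), a)


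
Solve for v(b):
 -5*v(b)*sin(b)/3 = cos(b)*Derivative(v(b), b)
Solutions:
 v(b) = C1*cos(b)^(5/3)


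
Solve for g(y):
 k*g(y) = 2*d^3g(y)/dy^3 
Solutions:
 g(y) = C1*exp(2^(2/3)*k^(1/3)*y/2) + C2*exp(2^(2/3)*k^(1/3)*y*(-1 + sqrt(3)*I)/4) + C3*exp(-2^(2/3)*k^(1/3)*y*(1 + sqrt(3)*I)/4)


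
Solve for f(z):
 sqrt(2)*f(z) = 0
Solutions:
 f(z) = 0


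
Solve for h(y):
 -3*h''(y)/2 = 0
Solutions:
 h(y) = C1 + C2*y


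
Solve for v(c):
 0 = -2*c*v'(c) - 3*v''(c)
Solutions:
 v(c) = C1 + C2*erf(sqrt(3)*c/3)


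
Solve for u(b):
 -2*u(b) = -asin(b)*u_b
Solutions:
 u(b) = C1*exp(2*Integral(1/asin(b), b))


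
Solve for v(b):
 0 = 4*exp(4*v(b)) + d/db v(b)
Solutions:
 v(b) = log(-I*(1/(C1 + 16*b))^(1/4))
 v(b) = log(I*(1/(C1 + 16*b))^(1/4))
 v(b) = log(-(1/(C1 + 16*b))^(1/4))
 v(b) = log(1/(C1 + 16*b))/4


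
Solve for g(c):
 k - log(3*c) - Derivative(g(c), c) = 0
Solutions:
 g(c) = C1 + c*k - c*log(c) - c*log(3) + c


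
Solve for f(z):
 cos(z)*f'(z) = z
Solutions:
 f(z) = C1 + Integral(z/cos(z), z)


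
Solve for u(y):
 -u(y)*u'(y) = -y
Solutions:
 u(y) = -sqrt(C1 + y^2)
 u(y) = sqrt(C1 + y^2)


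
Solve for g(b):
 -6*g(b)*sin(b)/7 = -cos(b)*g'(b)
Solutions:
 g(b) = C1/cos(b)^(6/7)


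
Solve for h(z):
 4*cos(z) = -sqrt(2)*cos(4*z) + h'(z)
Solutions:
 h(z) = C1 + 4*sin(z) + sqrt(2)*sin(4*z)/4


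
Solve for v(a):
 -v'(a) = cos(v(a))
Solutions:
 v(a) = pi - asin((C1 + exp(2*a))/(C1 - exp(2*a)))
 v(a) = asin((C1 + exp(2*a))/(C1 - exp(2*a)))


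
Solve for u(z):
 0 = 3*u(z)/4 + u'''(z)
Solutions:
 u(z) = C3*exp(-6^(1/3)*z/2) + (C1*sin(2^(1/3)*3^(5/6)*z/4) + C2*cos(2^(1/3)*3^(5/6)*z/4))*exp(6^(1/3)*z/4)


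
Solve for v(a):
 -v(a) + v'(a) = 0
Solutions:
 v(a) = C1*exp(a)


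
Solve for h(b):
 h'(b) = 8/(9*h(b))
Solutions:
 h(b) = -sqrt(C1 + 16*b)/3
 h(b) = sqrt(C1 + 16*b)/3


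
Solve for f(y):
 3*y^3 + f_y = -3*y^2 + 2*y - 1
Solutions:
 f(y) = C1 - 3*y^4/4 - y^3 + y^2 - y


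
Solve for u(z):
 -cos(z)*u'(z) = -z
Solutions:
 u(z) = C1 + Integral(z/cos(z), z)


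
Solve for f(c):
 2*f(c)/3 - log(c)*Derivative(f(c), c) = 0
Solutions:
 f(c) = C1*exp(2*li(c)/3)


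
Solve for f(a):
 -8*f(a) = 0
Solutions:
 f(a) = 0


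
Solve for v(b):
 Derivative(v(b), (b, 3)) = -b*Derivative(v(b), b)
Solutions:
 v(b) = C1 + Integral(C2*airyai(-b) + C3*airybi(-b), b)


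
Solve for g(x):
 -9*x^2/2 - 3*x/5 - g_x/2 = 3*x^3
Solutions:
 g(x) = C1 - 3*x^4/2 - 3*x^3 - 3*x^2/5


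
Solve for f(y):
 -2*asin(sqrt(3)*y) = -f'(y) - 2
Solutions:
 f(y) = C1 + 2*y*asin(sqrt(3)*y) - 2*y + 2*sqrt(3)*sqrt(1 - 3*y^2)/3


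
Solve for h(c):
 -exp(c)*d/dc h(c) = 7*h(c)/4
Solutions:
 h(c) = C1*exp(7*exp(-c)/4)


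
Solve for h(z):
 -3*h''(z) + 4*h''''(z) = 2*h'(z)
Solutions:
 h(z) = C1 + C2*exp(-z*((sqrt(3) + 2)^(-1/3) + (sqrt(3) + 2)^(1/3))/4)*sin(sqrt(3)*z*(-(sqrt(3) + 2)^(1/3) + (sqrt(3) + 2)^(-1/3))/4) + C3*exp(-z*((sqrt(3) + 2)^(-1/3) + (sqrt(3) + 2)^(1/3))/4)*cos(sqrt(3)*z*(-(sqrt(3) + 2)^(1/3) + (sqrt(3) + 2)^(-1/3))/4) + C4*exp(z*((sqrt(3) + 2)^(-1/3) + (sqrt(3) + 2)^(1/3))/2)


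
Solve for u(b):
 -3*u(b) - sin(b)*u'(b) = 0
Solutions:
 u(b) = C1*(cos(b) + 1)^(3/2)/(cos(b) - 1)^(3/2)


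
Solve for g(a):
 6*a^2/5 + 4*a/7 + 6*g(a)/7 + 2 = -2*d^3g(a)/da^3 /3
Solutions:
 g(a) = C3*exp(-21^(2/3)*a/7) - 7*a^2/5 - 2*a/3 + (C1*sin(3*3^(1/6)*7^(2/3)*a/14) + C2*cos(3*3^(1/6)*7^(2/3)*a/14))*exp(21^(2/3)*a/14) - 7/3


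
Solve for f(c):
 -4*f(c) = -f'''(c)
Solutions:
 f(c) = C3*exp(2^(2/3)*c) + (C1*sin(2^(2/3)*sqrt(3)*c/2) + C2*cos(2^(2/3)*sqrt(3)*c/2))*exp(-2^(2/3)*c/2)


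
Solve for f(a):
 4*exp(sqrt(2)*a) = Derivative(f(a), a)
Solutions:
 f(a) = C1 + 2*sqrt(2)*exp(sqrt(2)*a)


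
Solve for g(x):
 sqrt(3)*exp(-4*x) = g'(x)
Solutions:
 g(x) = C1 - sqrt(3)*exp(-4*x)/4


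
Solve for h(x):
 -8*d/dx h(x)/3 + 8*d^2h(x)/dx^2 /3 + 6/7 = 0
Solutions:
 h(x) = C1 + C2*exp(x) + 9*x/28


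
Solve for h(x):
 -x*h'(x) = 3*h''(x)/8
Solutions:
 h(x) = C1 + C2*erf(2*sqrt(3)*x/3)


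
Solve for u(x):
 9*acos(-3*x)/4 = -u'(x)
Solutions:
 u(x) = C1 - 9*x*acos(-3*x)/4 - 3*sqrt(1 - 9*x^2)/4


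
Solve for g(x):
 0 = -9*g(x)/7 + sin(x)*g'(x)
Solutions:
 g(x) = C1*(cos(x) - 1)^(9/14)/(cos(x) + 1)^(9/14)


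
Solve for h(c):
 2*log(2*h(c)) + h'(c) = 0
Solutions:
 Integral(1/(log(_y) + log(2)), (_y, h(c)))/2 = C1 - c


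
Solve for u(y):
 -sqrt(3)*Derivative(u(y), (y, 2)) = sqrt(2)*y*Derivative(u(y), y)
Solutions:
 u(y) = C1 + C2*erf(6^(3/4)*y/6)


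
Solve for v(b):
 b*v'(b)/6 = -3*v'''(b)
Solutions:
 v(b) = C1 + Integral(C2*airyai(-12^(1/3)*b/6) + C3*airybi(-12^(1/3)*b/6), b)


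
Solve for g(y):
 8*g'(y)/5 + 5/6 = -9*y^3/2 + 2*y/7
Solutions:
 g(y) = C1 - 45*y^4/64 + 5*y^2/56 - 25*y/48


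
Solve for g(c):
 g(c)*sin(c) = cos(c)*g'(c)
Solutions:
 g(c) = C1/cos(c)


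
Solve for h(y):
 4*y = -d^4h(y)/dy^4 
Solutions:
 h(y) = C1 + C2*y + C3*y^2 + C4*y^3 - y^5/30


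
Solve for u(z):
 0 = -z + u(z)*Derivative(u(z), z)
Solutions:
 u(z) = -sqrt(C1 + z^2)
 u(z) = sqrt(C1 + z^2)


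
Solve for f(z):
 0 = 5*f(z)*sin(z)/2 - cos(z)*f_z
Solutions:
 f(z) = C1/cos(z)^(5/2)


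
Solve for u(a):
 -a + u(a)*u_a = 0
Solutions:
 u(a) = -sqrt(C1 + a^2)
 u(a) = sqrt(C1 + a^2)


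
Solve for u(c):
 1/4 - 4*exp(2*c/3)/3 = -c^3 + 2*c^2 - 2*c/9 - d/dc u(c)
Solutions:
 u(c) = C1 - c^4/4 + 2*c^3/3 - c^2/9 - c/4 + 2*exp(2*c/3)


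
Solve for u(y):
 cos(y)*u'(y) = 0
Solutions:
 u(y) = C1


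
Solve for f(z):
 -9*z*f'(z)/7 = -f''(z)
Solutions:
 f(z) = C1 + C2*erfi(3*sqrt(14)*z/14)


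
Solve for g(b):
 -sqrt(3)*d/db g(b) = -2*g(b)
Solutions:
 g(b) = C1*exp(2*sqrt(3)*b/3)
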